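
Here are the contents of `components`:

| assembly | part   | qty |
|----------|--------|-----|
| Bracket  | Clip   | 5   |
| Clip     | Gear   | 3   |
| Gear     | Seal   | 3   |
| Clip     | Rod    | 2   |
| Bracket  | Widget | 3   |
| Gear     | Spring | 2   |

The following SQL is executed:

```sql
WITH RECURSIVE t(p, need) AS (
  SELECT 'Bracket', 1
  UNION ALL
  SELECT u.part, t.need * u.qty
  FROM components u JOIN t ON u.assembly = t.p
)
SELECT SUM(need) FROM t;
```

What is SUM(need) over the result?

109

Base: (Bracket, need=1).
Iteration 1: components of {Bracket} -> Clip = 1*5 = 5, Widget = 1*3 = 3.
Iteration 2: components of {Clip,Widget} -> Gear = 5*3 = 15, Rod = 5*2 = 10.
Iteration 3: components of {Gear,Rod} -> Seal = 15*3 = 45, Spring = 15*2 = 30.
Iteration 4: no further components; recursion stops.
SUM(need) = 1 + 5 + 3 + 15 + 10 + 45 + 30 = 109.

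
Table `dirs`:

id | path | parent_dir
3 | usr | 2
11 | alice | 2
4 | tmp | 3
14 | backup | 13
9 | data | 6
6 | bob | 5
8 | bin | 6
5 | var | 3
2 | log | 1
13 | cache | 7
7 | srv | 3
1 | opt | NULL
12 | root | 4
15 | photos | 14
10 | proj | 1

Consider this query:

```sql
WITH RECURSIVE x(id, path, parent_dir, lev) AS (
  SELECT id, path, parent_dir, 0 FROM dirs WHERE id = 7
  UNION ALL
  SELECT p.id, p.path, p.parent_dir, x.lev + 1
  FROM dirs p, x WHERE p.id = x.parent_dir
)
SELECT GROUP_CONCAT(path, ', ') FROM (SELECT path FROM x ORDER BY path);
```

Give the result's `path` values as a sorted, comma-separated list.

Base: id=7 (srv), parent_dir=3, lev 0.
Iteration 1: join on id=3 -> usr (id 3, parent_dir=2, lev 1).
Iteration 2: join on id=2 -> log (id 2, parent_dir=1, lev 2).
Iteration 3: join on id=1 -> opt (id 1, parent_dir=NULL, lev 3).
Iteration 4: parent_dir is NULL; no match; recursion stops.

log, opt, srv, usr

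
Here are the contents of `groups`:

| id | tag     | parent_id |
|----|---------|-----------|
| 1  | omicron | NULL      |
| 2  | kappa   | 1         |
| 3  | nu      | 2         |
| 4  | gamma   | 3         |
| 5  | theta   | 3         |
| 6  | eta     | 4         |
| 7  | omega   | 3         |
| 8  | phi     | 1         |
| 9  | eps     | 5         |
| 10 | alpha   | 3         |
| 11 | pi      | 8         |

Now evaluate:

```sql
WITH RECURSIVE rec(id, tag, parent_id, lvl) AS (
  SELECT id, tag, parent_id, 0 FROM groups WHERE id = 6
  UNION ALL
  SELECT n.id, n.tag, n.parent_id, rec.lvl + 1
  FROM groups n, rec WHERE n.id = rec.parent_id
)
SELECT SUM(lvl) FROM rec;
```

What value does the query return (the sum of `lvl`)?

Base: id=6 (eta), parent_id=4, lvl 0.
Iteration 1: join on id=4 -> gamma (id 4, parent_id=3, lvl 1).
Iteration 2: join on id=3 -> nu (id 3, parent_id=2, lvl 2).
Iteration 3: join on id=2 -> kappa (id 2, parent_id=1, lvl 3).
Iteration 4: join on id=1 -> omicron (id 1, parent_id=NULL, lvl 4).
Iteration 5: parent_id is NULL; no match; recursion stops.
SUM(lvl) = 0 + 1 + 2 + 3 + 4 = 10.

10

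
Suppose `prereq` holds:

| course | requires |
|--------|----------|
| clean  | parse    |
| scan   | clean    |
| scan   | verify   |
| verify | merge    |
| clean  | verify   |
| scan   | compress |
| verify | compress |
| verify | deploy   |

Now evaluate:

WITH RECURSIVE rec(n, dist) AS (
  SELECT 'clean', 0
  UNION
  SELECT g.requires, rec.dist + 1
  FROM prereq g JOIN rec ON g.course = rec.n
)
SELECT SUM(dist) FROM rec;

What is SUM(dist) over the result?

Base: (clean, dist=0).
Iteration 1: edges from {clean} -> (parse, dist=1), (verify, dist=1).
Iteration 2: edges from {parse,verify} -> (compress, dist=2), (deploy, dist=2), (merge, dist=2).
Iteration 3: no outgoing edges from {compress,deploy,merge}; recursion stops.
SUM(dist) = 0 + 1 + 1 + 2 + 2 + 2 = 8.

8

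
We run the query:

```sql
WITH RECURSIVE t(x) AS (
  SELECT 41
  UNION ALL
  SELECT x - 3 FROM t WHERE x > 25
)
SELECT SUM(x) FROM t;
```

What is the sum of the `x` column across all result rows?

Base: x=41.
Iteration 1: 41 > 25 holds -> x = 41 - 3 = 38.
Iteration 2: 38 > 25 holds -> x = 38 - 3 = 35.
Iteration 3: 35 > 25 holds -> x = 35 - 3 = 32.
Iteration 4: 32 > 25 holds -> x = 32 - 3 = 29.
Iteration 5: 29 > 25 holds -> x = 29 - 3 = 26.
Iteration 6: 26 > 25 holds -> x = 26 - 3 = 23.
Iteration 7: 23 > 25 fails; recursion stops.
SUM(x) = 41 + 38 + 35 + 32 + 29 + 26 + 23 = 224.

224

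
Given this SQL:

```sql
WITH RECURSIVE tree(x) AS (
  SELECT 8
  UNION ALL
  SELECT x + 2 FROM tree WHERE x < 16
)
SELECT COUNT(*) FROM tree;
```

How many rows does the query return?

5

Base: x=8.
Iteration 1: 8 < 16 holds -> x = 8 + 2 = 10.
Iteration 2: 10 < 16 holds -> x = 10 + 2 = 12.
Iteration 3: 12 < 16 holds -> x = 12 + 2 = 14.
Iteration 4: 14 < 16 holds -> x = 14 + 2 = 16.
Iteration 5: 16 < 16 fails; recursion stops.
Total rows emitted: 5.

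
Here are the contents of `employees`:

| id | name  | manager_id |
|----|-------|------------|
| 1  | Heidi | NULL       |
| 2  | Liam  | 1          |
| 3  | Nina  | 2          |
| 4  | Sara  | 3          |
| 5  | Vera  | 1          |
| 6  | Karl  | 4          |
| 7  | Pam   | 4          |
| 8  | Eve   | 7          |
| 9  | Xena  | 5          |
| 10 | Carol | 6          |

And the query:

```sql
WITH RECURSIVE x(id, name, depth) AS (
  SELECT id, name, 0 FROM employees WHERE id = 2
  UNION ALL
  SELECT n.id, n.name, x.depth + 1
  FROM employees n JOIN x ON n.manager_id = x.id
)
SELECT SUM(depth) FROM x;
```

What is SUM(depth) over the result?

Base: id=2 (Liam) at depth 0.
Iteration 1: rows with manager_id in {2} -> Nina (id 3, depth 1).
Iteration 2: rows with manager_id in {3} -> Sara (id 4, depth 2).
Iteration 3: rows with manager_id in {4} -> Karl (id 6, depth 3), Pam (id 7, depth 3).
Iteration 4: rows with manager_id in {6,7} -> Eve (id 8, depth 4), Carol (id 10, depth 4).
Iteration 5: no rows with manager_id in {8,10}; recursion stops.
SUM(depth) = 0 + 1 + 2 + 3 + 3 + 4 + 4 = 17.

17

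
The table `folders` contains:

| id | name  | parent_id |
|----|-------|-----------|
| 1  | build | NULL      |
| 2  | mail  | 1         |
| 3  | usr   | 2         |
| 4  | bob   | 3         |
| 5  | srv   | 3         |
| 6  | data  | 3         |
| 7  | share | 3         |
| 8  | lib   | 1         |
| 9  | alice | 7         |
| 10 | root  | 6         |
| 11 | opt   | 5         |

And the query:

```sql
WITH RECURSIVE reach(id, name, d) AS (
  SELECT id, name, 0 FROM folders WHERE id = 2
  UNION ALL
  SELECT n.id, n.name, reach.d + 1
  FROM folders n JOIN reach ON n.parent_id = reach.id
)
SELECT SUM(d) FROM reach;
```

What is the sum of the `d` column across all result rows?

Base: id=2 (mail) at d 0.
Iteration 1: rows with parent_id in {2} -> usr (id 3, d 1).
Iteration 2: rows with parent_id in {3} -> bob (id 4, d 2), srv (id 5, d 2), data (id 6, d 2), share (id 7, d 2).
Iteration 3: rows with parent_id in {4,5,6,7} -> alice (id 9, d 3), root (id 10, d 3), opt (id 11, d 3).
Iteration 4: no rows with parent_id in {9,10,11}; recursion stops.
SUM(d) = 0 + 1 + 2 + 2 + 2 + 2 + 3 + 3 + 3 = 18.

18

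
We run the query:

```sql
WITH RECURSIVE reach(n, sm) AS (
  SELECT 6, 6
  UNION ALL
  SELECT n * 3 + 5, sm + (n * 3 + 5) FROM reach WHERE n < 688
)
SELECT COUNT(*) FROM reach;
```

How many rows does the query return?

6

Base: n=6, sm=6.
Iteration 1: 6 < 688 holds -> n = 6 * 3 + 5 = 23, sm = 6 + 23 = 29.
Iteration 2: 23 < 688 holds -> n = 23 * 3 + 5 = 74, sm = 29 + 74 = 103.
Iteration 3: 74 < 688 holds -> n = 74 * 3 + 5 = 227, sm = 103 + 227 = 330.
Iteration 4: 227 < 688 holds -> n = 227 * 3 + 5 = 686, sm = 330 + 686 = 1016.
Iteration 5: 686 < 688 holds -> n = 686 * 3 + 5 = 2063, sm = 1016 + 2063 = 3079.
Iteration 6: 2063 < 688 fails; recursion stops.
Total rows emitted: 6.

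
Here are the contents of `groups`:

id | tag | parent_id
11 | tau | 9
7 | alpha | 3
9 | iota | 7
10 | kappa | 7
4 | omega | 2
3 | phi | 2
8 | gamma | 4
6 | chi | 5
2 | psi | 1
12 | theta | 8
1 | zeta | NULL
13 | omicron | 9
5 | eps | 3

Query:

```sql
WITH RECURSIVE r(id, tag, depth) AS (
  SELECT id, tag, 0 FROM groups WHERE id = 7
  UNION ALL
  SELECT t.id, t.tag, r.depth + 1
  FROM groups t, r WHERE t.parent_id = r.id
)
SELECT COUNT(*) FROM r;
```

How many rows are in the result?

5

Base: id=7 (alpha) at depth 0.
Iteration 1: rows with parent_id in {7} -> iota (id 9, depth 1), kappa (id 10, depth 1).
Iteration 2: rows with parent_id in {9,10} -> tau (id 11, depth 2), omicron (id 13, depth 2).
Iteration 3: no rows with parent_id in {11,13}; recursion stops.
Total rows emitted: 5.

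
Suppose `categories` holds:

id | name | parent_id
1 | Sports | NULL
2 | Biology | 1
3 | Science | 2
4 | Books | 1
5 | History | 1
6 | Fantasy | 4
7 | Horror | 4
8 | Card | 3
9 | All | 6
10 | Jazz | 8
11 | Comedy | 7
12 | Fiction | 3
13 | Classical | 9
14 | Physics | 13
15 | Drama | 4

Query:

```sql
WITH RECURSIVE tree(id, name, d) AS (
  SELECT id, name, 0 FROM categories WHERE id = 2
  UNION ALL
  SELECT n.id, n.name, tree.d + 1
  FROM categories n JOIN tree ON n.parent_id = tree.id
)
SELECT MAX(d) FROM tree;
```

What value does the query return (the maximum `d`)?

3

Base: id=2 (Biology) at d 0.
Iteration 1: rows with parent_id in {2} -> Science (id 3, d 1).
Iteration 2: rows with parent_id in {3} -> Card (id 8, d 2), Fiction (id 12, d 2).
Iteration 3: rows with parent_id in {8,12} -> Jazz (id 10, d 3).
Iteration 4: no rows with parent_id in {10}; recursion stops.
d values: 0, 1, 2, 2, 3; the maximum is 3.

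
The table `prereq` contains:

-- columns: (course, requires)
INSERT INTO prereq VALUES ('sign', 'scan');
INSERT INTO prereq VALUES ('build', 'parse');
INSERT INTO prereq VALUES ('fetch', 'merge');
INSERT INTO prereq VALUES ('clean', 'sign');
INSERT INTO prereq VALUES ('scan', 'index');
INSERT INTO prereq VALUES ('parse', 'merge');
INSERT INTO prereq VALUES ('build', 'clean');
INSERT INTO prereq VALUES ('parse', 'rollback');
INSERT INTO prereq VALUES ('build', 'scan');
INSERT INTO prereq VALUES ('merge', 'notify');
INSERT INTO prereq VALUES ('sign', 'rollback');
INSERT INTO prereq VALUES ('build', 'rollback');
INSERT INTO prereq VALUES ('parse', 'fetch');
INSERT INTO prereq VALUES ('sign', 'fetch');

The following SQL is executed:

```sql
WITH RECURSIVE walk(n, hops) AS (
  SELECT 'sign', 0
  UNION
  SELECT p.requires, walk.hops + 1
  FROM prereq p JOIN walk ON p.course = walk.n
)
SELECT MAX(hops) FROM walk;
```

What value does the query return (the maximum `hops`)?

Base: (sign, hops=0).
Iteration 1: edges from {sign} -> (fetch, hops=1), (rollback, hops=1), (scan, hops=1).
Iteration 2: edges from {fetch,rollback,scan} -> (index, hops=2), (merge, hops=2).
Iteration 3: edges from {index,merge} -> (notify, hops=3).
Iteration 4: no outgoing edges from {notify}; recursion stops.
hops values: 0, 1, 1, 1, 2, 2, 3; the maximum is 3.

3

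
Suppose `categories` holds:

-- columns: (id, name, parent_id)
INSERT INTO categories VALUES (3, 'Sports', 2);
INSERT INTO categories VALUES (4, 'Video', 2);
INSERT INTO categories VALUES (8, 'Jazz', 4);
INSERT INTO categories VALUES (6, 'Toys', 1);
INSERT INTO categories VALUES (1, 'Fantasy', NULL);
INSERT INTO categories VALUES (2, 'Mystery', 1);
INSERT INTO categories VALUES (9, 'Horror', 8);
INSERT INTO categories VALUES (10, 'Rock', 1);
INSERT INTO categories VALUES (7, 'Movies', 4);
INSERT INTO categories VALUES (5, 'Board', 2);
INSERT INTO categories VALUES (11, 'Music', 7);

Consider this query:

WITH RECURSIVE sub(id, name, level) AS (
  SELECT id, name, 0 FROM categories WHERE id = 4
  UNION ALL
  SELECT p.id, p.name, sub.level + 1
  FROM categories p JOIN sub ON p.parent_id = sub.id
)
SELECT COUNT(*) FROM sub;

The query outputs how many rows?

Base: id=4 (Video) at level 0.
Iteration 1: rows with parent_id in {4} -> Movies (id 7, level 1), Jazz (id 8, level 1).
Iteration 2: rows with parent_id in {7,8} -> Horror (id 9, level 2), Music (id 11, level 2).
Iteration 3: no rows with parent_id in {9,11}; recursion stops.
Total rows emitted: 5.

5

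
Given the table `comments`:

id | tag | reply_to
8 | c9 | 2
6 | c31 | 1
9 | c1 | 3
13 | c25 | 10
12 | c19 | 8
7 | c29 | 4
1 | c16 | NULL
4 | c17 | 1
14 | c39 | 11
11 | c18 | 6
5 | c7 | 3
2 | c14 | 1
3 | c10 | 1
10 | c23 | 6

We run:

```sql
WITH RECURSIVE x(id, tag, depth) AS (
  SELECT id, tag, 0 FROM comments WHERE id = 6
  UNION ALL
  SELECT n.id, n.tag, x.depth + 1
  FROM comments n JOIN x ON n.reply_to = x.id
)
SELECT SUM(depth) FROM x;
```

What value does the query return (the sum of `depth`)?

6

Base: id=6 (c31) at depth 0.
Iteration 1: rows with reply_to in {6} -> c23 (id 10, depth 1), c18 (id 11, depth 1).
Iteration 2: rows with reply_to in {10,11} -> c25 (id 13, depth 2), c39 (id 14, depth 2).
Iteration 3: no rows with reply_to in {13,14}; recursion stops.
SUM(depth) = 0 + 1 + 1 + 2 + 2 = 6.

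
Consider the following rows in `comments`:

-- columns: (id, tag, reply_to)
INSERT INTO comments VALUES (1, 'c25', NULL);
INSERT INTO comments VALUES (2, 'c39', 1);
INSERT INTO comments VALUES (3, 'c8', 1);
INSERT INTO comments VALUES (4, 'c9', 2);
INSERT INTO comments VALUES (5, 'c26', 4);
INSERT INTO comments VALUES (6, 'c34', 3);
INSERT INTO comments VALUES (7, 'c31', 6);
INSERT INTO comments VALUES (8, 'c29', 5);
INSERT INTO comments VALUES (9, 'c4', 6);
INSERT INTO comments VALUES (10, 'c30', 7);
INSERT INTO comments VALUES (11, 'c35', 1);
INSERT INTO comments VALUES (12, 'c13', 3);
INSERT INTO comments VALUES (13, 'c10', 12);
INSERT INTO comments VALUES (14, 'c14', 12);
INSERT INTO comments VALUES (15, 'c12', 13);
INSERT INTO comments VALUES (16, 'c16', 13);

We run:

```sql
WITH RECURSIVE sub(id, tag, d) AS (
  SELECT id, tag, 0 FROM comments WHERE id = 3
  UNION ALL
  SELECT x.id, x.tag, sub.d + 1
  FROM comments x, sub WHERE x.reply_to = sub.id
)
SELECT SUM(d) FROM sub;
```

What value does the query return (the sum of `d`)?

Base: id=3 (c8) at d 0.
Iteration 1: rows with reply_to in {3} -> c34 (id 6, d 1), c13 (id 12, d 1).
Iteration 2: rows with reply_to in {6,12} -> c31 (id 7, d 2), c4 (id 9, d 2), c10 (id 13, d 2), c14 (id 14, d 2).
Iteration 3: rows with reply_to in {7,9,13,14} -> c30 (id 10, d 3), c12 (id 15, d 3), c16 (id 16, d 3).
Iteration 4: no rows with reply_to in {10,15,16}; recursion stops.
SUM(d) = 0 + 1 + 1 + 2 + 2 + 2 + 2 + 3 + 3 + 3 = 19.

19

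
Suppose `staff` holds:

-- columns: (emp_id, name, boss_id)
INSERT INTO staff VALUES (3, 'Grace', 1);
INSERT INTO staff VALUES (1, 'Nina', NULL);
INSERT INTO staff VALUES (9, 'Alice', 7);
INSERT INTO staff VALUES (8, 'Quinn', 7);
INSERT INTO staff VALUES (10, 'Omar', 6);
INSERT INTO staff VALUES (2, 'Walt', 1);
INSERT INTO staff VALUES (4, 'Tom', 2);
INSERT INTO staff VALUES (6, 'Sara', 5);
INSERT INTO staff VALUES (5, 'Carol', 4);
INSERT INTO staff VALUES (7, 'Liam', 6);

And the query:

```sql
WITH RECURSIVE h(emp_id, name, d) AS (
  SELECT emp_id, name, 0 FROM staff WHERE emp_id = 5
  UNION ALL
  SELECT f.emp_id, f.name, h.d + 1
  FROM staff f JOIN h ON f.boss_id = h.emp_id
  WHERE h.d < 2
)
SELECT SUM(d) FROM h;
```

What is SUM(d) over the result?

Base: emp_id=5 (Carol) at d 0.
Iteration 1: rows with boss_id in {5} -> Sara (id 6, d 1).
Iteration 2: rows with boss_id in {6} -> Liam (id 7, d 2), Omar (id 10, d 2).
Iteration 3: d < 2 fails for all current rows; recursion stops.
SUM(d) = 0 + 1 + 2 + 2 = 5.

5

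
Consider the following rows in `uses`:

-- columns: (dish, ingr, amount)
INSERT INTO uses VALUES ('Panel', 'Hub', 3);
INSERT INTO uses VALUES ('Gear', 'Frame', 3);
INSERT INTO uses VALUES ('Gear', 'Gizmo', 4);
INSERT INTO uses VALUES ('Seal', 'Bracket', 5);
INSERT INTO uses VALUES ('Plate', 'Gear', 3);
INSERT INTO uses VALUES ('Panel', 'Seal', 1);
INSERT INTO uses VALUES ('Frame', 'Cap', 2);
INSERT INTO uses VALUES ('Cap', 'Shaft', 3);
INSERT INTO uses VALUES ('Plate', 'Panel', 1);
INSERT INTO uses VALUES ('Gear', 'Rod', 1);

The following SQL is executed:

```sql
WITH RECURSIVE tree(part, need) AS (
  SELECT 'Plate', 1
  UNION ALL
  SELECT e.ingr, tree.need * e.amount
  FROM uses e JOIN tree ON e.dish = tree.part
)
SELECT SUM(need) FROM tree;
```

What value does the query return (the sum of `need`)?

110

Base: (Plate, need=1).
Iteration 1: components of {Plate} -> Gear = 1*3 = 3, Panel = 1*1 = 1.
Iteration 2: components of {Gear,Panel} -> Frame = 3*3 = 9, Gizmo = 3*4 = 12, Hub = 1*3 = 3, Rod = 3*1 = 3, Seal = 1*1 = 1.
Iteration 3: components of {Frame,Gizmo,Hub,Rod,Seal} -> Bracket = 1*5 = 5, Cap = 9*2 = 18.
Iteration 4: components of {Bracket,Cap} -> Shaft = 18*3 = 54.
Iteration 5: no further components; recursion stops.
SUM(need) = 1 + 3 + 1 + 3 + 12 + 9 + 1 + 3 + 18 + 5 + 54 = 110.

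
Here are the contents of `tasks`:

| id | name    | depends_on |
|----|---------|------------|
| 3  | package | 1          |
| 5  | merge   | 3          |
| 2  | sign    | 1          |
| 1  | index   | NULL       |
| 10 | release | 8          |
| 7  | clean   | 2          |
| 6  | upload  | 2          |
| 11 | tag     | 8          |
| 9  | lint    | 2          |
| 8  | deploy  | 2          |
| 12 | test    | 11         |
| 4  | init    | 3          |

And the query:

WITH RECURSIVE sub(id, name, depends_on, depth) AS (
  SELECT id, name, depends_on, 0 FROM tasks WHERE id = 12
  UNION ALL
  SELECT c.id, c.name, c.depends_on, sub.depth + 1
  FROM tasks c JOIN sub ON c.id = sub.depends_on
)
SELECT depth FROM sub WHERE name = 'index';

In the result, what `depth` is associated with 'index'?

Base: id=12 (test), depends_on=11, depth 0.
Iteration 1: join on id=11 -> tag (id 11, depends_on=8, depth 1).
Iteration 2: join on id=8 -> deploy (id 8, depends_on=2, depth 2).
Iteration 3: join on id=2 -> sign (id 2, depends_on=1, depth 3).
Iteration 4: join on id=1 -> index (id 1, depends_on=NULL, depth 4).
Iteration 5: depends_on is NULL; no match; recursion stops.

4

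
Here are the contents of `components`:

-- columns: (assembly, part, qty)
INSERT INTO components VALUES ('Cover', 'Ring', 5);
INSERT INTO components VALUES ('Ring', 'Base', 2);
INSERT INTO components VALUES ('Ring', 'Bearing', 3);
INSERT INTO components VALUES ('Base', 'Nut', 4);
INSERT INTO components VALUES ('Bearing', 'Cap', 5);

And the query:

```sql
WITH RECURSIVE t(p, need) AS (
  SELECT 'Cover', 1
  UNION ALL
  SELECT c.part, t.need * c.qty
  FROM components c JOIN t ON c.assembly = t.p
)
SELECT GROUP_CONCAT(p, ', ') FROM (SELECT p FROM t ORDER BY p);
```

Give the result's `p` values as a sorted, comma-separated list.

Base: (Cover, need=1).
Iteration 1: components of {Cover} -> Ring = 1*5 = 5.
Iteration 2: components of {Ring} -> Base = 5*2 = 10, Bearing = 5*3 = 15.
Iteration 3: components of {Base,Bearing} -> Cap = 15*5 = 75, Nut = 10*4 = 40.
Iteration 4: no further components; recursion stops.

Base, Bearing, Cap, Cover, Nut, Ring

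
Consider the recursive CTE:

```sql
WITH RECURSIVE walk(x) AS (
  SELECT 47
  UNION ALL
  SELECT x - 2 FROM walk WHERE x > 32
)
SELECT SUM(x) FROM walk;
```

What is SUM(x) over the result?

351

Base: x=47.
Iteration 1: 47 > 32 holds -> x = 47 - 2 = 45.
Iteration 2: 45 > 32 holds -> x = 45 - 2 = 43.
Iteration 3: 43 > 32 holds -> x = 43 - 2 = 41.
Iteration 4: 41 > 32 holds -> x = 41 - 2 = 39.
Iteration 5: 39 > 32 holds -> x = 39 - 2 = 37.
Iteration 6: 37 > 32 holds -> x = 37 - 2 = 35.
Iteration 7: 35 > 32 holds -> x = 35 - 2 = 33.
Iteration 8: 33 > 32 holds -> x = 33 - 2 = 31.
Iteration 9: 31 > 32 fails; recursion stops.
SUM(x) = 47 + 45 + 43 + 41 + 39 + 37 + 35 + 33 + 31 = 351.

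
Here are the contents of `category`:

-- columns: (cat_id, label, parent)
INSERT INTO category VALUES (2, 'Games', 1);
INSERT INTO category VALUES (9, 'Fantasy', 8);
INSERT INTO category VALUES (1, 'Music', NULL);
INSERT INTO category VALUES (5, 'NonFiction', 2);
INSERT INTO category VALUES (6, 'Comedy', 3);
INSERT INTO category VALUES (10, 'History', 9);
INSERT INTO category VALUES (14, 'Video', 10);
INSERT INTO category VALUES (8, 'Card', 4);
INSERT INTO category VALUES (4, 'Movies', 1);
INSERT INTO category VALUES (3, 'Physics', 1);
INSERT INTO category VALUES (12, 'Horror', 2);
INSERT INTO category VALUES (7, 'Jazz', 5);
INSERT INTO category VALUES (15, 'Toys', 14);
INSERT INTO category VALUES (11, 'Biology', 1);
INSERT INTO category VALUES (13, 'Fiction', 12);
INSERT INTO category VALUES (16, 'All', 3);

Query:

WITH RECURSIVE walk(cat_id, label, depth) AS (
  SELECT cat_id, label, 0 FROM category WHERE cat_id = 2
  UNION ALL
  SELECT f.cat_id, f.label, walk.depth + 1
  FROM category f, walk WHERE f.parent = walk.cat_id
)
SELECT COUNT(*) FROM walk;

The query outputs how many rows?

Base: cat_id=2 (Games) at depth 0.
Iteration 1: rows with parent in {2} -> NonFiction (id 5, depth 1), Horror (id 12, depth 1).
Iteration 2: rows with parent in {5,12} -> Jazz (id 7, depth 2), Fiction (id 13, depth 2).
Iteration 3: no rows with parent in {7,13}; recursion stops.
Total rows emitted: 5.

5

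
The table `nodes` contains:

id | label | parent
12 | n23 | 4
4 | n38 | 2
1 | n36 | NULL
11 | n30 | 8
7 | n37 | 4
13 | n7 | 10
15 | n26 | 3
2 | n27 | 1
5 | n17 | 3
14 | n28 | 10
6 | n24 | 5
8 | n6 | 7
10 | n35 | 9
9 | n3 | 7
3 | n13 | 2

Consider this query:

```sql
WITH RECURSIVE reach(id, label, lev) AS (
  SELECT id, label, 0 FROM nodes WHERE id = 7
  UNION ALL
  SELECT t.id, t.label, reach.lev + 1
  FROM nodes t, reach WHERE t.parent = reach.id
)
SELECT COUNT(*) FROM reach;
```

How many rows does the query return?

Base: id=7 (n37) at lev 0.
Iteration 1: rows with parent in {7} -> n6 (id 8, lev 1), n3 (id 9, lev 1).
Iteration 2: rows with parent in {8,9} -> n35 (id 10, lev 2), n30 (id 11, lev 2).
Iteration 3: rows with parent in {10,11} -> n7 (id 13, lev 3), n28 (id 14, lev 3).
Iteration 4: no rows with parent in {13,14}; recursion stops.
Total rows emitted: 7.

7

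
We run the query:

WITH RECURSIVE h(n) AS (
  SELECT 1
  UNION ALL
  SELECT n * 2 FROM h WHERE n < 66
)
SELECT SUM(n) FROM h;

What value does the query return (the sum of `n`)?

255

Base: n=1.
Iteration 1: 1 < 66 holds -> n = 1 * 2 = 2.
Iteration 2: 2 < 66 holds -> n = 2 * 2 = 4.
Iteration 3: 4 < 66 holds -> n = 4 * 2 = 8.
Iteration 4: 8 < 66 holds -> n = 8 * 2 = 16.
Iteration 5: 16 < 66 holds -> n = 16 * 2 = 32.
Iteration 6: 32 < 66 holds -> n = 32 * 2 = 64.
Iteration 7: 64 < 66 holds -> n = 64 * 2 = 128.
Iteration 8: 128 < 66 fails; recursion stops.
SUM(n) = 1 + 2 + 4 + 8 + 16 + 32 + 64 + 128 = 255.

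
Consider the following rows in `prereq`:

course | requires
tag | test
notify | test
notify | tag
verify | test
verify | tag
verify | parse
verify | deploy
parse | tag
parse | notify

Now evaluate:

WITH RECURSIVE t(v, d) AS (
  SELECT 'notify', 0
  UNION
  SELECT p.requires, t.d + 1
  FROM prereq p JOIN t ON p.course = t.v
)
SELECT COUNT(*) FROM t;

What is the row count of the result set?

Base: (notify, d=0).
Iteration 1: edges from {notify} -> (tag, d=1), (test, d=1).
Iteration 2: edges from {tag,test} -> (test, d=2).
Iteration 3: no outgoing edges from {test}; recursion stops.
Total rows emitted: 4.

4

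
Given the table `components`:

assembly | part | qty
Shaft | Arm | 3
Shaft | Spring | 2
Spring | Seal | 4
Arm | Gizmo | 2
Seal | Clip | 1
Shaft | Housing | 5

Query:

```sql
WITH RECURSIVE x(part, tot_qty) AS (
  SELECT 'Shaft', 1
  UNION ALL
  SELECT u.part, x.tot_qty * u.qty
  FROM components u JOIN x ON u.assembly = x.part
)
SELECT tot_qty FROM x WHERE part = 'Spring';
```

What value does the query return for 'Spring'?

2

Base: (Shaft, tot_qty=1).
Iteration 1: components of {Shaft} -> Arm = 1*3 = 3, Housing = 1*5 = 5, Spring = 1*2 = 2.
Iteration 2: components of {Arm,Housing,Spring} -> Gizmo = 3*2 = 6, Seal = 2*4 = 8.
Iteration 3: components of {Gizmo,Seal} -> Clip = 8*1 = 8.
Iteration 4: no further components; recursion stops.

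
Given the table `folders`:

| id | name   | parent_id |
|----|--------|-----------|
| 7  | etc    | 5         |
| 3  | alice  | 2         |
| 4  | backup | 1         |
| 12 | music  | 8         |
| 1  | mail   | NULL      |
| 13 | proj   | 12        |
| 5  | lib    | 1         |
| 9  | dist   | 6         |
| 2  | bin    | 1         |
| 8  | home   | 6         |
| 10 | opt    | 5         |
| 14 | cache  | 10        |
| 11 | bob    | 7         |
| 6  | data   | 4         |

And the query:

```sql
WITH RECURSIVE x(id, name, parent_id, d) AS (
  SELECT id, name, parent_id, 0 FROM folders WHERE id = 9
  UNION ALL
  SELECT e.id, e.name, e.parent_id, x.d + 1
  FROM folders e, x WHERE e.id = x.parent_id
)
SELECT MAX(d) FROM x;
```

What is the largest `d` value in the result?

3

Base: id=9 (dist), parent_id=6, d 0.
Iteration 1: join on id=6 -> data (id 6, parent_id=4, d 1).
Iteration 2: join on id=4 -> backup (id 4, parent_id=1, d 2).
Iteration 3: join on id=1 -> mail (id 1, parent_id=NULL, d 3).
Iteration 4: parent_id is NULL; no match; recursion stops.
d values: 0, 1, 2, 3; the maximum is 3.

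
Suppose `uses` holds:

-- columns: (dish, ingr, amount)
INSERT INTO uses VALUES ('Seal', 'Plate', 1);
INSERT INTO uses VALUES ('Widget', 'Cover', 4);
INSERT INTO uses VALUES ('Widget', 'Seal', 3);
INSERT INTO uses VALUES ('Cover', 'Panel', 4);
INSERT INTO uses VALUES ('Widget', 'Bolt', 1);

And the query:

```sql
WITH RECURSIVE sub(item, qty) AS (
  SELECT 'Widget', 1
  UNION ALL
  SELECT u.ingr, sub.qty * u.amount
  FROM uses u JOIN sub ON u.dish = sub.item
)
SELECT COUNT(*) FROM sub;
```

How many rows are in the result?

6

Base: (Widget, qty=1).
Iteration 1: components of {Widget} -> Bolt = 1*1 = 1, Cover = 1*4 = 4, Seal = 1*3 = 3.
Iteration 2: components of {Bolt,Cover,Seal} -> Panel = 4*4 = 16, Plate = 3*1 = 3.
Iteration 3: no further components; recursion stops.
Total rows emitted: 6.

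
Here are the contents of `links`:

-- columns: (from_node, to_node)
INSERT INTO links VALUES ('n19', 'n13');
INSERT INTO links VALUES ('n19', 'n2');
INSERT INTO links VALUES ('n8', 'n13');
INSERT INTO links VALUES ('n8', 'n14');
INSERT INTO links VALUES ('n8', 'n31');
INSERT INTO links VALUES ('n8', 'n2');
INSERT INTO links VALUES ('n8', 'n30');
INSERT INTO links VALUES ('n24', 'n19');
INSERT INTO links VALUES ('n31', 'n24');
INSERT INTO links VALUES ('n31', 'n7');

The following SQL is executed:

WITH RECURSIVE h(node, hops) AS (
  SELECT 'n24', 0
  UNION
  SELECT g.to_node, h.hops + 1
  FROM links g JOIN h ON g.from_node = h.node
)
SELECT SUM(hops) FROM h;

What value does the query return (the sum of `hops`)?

Base: (n24, hops=0).
Iteration 1: edges from {n24} -> (n19, hops=1).
Iteration 2: edges from {n19} -> (n13, hops=2), (n2, hops=2).
Iteration 3: no outgoing edges from {n13,n2}; recursion stops.
SUM(hops) = 0 + 1 + 2 + 2 = 5.

5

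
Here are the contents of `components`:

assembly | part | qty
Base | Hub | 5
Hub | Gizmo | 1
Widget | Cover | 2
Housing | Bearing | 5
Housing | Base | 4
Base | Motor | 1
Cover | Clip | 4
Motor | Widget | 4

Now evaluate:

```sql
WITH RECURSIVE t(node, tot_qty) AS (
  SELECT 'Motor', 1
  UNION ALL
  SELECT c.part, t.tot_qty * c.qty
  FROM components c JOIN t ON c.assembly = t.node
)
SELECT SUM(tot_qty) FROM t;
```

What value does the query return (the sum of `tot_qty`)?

45

Base: (Motor, tot_qty=1).
Iteration 1: components of {Motor} -> Widget = 1*4 = 4.
Iteration 2: components of {Widget} -> Cover = 4*2 = 8.
Iteration 3: components of {Cover} -> Clip = 8*4 = 32.
Iteration 4: no further components; recursion stops.
SUM(tot_qty) = 1 + 4 + 8 + 32 = 45.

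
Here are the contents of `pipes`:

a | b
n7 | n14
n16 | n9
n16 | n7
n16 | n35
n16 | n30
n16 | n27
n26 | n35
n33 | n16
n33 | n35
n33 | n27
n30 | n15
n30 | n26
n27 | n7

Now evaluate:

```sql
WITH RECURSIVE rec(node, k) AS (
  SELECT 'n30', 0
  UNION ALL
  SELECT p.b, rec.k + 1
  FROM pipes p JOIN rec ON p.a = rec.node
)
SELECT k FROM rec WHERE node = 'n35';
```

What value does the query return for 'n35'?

Base: (n30, k=0).
Iteration 1: edges from {n30} -> (n15, k=1), (n26, k=1).
Iteration 2: edges from {n15,n26} -> (n35, k=2).
Iteration 3: no outgoing edges from {n35}; recursion stops.

2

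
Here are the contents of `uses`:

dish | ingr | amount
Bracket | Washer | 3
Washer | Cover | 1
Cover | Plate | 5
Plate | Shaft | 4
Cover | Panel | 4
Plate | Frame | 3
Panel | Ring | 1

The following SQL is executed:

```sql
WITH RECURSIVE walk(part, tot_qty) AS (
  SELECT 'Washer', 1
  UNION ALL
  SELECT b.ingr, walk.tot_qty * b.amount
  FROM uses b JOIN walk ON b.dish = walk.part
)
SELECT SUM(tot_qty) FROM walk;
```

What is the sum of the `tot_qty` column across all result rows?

Base: (Washer, tot_qty=1).
Iteration 1: components of {Washer} -> Cover = 1*1 = 1.
Iteration 2: components of {Cover} -> Panel = 1*4 = 4, Plate = 1*5 = 5.
Iteration 3: components of {Panel,Plate} -> Frame = 5*3 = 15, Ring = 4*1 = 4, Shaft = 5*4 = 20.
Iteration 4: no further components; recursion stops.
SUM(tot_qty) = 1 + 1 + 5 + 4 + 20 + 15 + 4 = 50.

50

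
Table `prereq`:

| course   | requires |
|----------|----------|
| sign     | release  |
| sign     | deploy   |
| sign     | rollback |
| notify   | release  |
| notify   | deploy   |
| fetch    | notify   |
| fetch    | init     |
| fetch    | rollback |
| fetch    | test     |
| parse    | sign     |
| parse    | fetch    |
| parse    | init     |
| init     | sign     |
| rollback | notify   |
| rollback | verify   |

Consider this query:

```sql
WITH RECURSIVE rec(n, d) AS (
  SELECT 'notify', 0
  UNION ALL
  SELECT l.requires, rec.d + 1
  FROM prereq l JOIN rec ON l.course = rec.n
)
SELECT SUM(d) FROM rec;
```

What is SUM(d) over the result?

2

Base: (notify, d=0).
Iteration 1: edges from {notify} -> (deploy, d=1), (release, d=1).
Iteration 2: no outgoing edges from {deploy,release}; recursion stops.
SUM(d) = 0 + 1 + 1 = 2.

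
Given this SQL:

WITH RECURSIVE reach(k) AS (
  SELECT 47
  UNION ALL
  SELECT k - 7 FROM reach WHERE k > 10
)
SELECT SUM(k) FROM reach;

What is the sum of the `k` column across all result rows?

182

Base: k=47.
Iteration 1: 47 > 10 holds -> k = 47 - 7 = 40.
Iteration 2: 40 > 10 holds -> k = 40 - 7 = 33.
Iteration 3: 33 > 10 holds -> k = 33 - 7 = 26.
Iteration 4: 26 > 10 holds -> k = 26 - 7 = 19.
Iteration 5: 19 > 10 holds -> k = 19 - 7 = 12.
Iteration 6: 12 > 10 holds -> k = 12 - 7 = 5.
Iteration 7: 5 > 10 fails; recursion stops.
SUM(k) = 47 + 40 + 33 + 26 + 19 + 12 + 5 = 182.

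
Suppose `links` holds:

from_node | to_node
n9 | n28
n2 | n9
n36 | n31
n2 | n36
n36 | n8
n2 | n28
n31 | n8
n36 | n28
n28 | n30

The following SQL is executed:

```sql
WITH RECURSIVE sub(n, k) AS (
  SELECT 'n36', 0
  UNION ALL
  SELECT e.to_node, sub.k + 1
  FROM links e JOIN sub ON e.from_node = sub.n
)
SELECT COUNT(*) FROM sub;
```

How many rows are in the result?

6

Base: (n36, k=0).
Iteration 1: edges from {n36} -> (n28, k=1), (n31, k=1), (n8, k=1).
Iteration 2: edges from {n28,n31,n8} -> (n30, k=2), (n8, k=2).
Iteration 3: no outgoing edges from {n30,n8}; recursion stops.
Total rows emitted: 6.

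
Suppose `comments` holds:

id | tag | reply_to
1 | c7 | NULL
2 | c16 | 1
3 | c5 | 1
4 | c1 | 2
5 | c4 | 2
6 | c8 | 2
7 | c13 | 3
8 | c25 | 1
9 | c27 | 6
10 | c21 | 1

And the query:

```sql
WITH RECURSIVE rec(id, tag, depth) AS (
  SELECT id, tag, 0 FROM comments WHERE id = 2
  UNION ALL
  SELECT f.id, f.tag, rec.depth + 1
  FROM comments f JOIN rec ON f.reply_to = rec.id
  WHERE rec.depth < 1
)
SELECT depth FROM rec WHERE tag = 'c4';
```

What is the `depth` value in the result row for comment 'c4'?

1

Base: id=2 (c16) at depth 0.
Iteration 1: rows with reply_to in {2} -> c1 (id 4, depth 1), c4 (id 5, depth 1), c8 (id 6, depth 1).
Iteration 2: depth < 1 fails for all current rows; recursion stops.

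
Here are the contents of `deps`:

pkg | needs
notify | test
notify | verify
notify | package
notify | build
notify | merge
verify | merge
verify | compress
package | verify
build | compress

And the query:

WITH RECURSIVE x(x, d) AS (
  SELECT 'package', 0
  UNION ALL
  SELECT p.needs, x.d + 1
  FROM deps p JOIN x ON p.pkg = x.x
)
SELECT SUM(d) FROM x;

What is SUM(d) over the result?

Base: (package, d=0).
Iteration 1: edges from {package} -> (verify, d=1).
Iteration 2: edges from {verify} -> (compress, d=2), (merge, d=2).
Iteration 3: no outgoing edges from {compress,merge}; recursion stops.
SUM(d) = 0 + 1 + 2 + 2 = 5.

5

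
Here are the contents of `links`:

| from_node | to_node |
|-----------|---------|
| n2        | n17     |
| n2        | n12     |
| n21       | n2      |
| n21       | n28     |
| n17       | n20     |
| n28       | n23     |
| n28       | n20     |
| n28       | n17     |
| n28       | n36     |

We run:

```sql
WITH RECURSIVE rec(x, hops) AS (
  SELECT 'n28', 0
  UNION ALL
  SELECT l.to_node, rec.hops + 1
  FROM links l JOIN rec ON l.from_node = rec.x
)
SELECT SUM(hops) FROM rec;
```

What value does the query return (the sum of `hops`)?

Base: (n28, hops=0).
Iteration 1: edges from {n28} -> (n17, hops=1), (n20, hops=1), (n23, hops=1), (n36, hops=1).
Iteration 2: edges from {n17,n20,n23,n36} -> (n20, hops=2).
Iteration 3: no outgoing edges from {n20}; recursion stops.
SUM(hops) = 0 + 1 + 1 + 1 + 1 + 2 = 6.

6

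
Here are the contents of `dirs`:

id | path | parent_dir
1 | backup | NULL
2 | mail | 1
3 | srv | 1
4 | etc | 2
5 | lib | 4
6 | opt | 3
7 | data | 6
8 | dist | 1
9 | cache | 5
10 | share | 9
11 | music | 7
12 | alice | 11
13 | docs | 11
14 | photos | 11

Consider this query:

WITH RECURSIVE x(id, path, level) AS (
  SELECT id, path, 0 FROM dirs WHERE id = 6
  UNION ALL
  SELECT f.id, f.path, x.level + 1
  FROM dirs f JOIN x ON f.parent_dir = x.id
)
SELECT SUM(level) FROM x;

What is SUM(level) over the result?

12

Base: id=6 (opt) at level 0.
Iteration 1: rows with parent_dir in {6} -> data (id 7, level 1).
Iteration 2: rows with parent_dir in {7} -> music (id 11, level 2).
Iteration 3: rows with parent_dir in {11} -> alice (id 12, level 3), docs (id 13, level 3), photos (id 14, level 3).
Iteration 4: no rows with parent_dir in {12,13,14}; recursion stops.
SUM(level) = 0 + 1 + 2 + 3 + 3 + 3 = 12.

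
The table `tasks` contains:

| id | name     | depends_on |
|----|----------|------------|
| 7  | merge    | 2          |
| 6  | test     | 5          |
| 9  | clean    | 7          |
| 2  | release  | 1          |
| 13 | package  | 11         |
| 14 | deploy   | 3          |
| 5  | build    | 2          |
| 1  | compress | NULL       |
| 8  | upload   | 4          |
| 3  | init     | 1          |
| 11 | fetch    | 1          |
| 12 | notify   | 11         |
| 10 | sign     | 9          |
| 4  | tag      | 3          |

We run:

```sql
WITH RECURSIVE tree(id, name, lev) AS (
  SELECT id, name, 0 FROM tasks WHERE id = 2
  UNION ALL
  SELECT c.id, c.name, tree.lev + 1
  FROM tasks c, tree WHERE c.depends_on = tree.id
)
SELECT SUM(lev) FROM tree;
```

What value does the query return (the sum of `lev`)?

Base: id=2 (release) at lev 0.
Iteration 1: rows with depends_on in {2} -> build (id 5, lev 1), merge (id 7, lev 1).
Iteration 2: rows with depends_on in {5,7} -> test (id 6, lev 2), clean (id 9, lev 2).
Iteration 3: rows with depends_on in {6,9} -> sign (id 10, lev 3).
Iteration 4: no rows with depends_on in {10}; recursion stops.
SUM(lev) = 0 + 1 + 1 + 2 + 2 + 3 = 9.

9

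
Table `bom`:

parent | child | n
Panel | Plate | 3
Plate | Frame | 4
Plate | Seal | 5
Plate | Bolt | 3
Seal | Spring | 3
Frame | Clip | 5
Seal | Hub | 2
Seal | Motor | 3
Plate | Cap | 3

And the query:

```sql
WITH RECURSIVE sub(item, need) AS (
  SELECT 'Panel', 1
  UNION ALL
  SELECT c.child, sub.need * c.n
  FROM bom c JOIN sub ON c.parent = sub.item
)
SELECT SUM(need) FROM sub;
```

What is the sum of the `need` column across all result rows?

229

Base: (Panel, need=1).
Iteration 1: components of {Panel} -> Plate = 1*3 = 3.
Iteration 2: components of {Plate} -> Bolt = 3*3 = 9, Cap = 3*3 = 9, Frame = 3*4 = 12, Seal = 3*5 = 15.
Iteration 3: components of {Bolt,Cap,Frame,Seal} -> Clip = 12*5 = 60, Hub = 15*2 = 30, Motor = 15*3 = 45, Spring = 15*3 = 45.
Iteration 4: no further components; recursion stops.
SUM(need) = 1 + 3 + 12 + 15 + 9 + 9 + 60 + 45 + 30 + 45 = 229.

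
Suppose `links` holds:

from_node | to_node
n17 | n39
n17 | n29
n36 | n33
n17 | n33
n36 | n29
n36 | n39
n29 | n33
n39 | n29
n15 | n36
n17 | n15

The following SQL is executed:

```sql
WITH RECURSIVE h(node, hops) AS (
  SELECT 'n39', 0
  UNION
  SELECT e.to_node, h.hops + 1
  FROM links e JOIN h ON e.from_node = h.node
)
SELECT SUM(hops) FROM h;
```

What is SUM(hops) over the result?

3

Base: (n39, hops=0).
Iteration 1: edges from {n39} -> (n29, hops=1).
Iteration 2: edges from {n29} -> (n33, hops=2).
Iteration 3: no outgoing edges from {n33}; recursion stops.
SUM(hops) = 0 + 1 + 2 = 3.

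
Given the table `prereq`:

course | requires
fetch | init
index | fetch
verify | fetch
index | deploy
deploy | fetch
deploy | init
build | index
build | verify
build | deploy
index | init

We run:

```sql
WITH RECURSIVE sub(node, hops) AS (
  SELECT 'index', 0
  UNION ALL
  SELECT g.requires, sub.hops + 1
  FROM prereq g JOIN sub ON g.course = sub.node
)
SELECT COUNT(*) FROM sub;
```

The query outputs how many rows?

8

Base: (index, hops=0).
Iteration 1: edges from {index} -> (deploy, hops=1), (fetch, hops=1), (init, hops=1).
Iteration 2: edges from {deploy,fetch,init} -> (fetch, hops=2), (init, hops=2) x2. [UNION ALL keeps all 3 new rows, including repeats]
Iteration 3: edges from {fetch,init} -> (init, hops=3).
Iteration 4: no outgoing edges from {init}; recursion stops.
Total rows emitted: 8.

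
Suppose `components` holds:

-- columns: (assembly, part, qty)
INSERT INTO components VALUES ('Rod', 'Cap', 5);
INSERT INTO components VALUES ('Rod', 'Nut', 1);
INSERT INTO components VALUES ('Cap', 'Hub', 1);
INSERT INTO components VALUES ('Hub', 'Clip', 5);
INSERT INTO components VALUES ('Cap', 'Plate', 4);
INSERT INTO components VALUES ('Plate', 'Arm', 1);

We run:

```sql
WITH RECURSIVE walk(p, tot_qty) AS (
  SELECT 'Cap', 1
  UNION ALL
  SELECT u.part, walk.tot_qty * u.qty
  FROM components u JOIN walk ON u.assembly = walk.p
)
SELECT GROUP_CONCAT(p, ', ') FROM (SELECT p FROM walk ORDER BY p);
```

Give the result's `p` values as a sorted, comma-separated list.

Arm, Cap, Clip, Hub, Plate

Base: (Cap, tot_qty=1).
Iteration 1: components of {Cap} -> Hub = 1*1 = 1, Plate = 1*4 = 4.
Iteration 2: components of {Hub,Plate} -> Arm = 4*1 = 4, Clip = 1*5 = 5.
Iteration 3: no further components; recursion stops.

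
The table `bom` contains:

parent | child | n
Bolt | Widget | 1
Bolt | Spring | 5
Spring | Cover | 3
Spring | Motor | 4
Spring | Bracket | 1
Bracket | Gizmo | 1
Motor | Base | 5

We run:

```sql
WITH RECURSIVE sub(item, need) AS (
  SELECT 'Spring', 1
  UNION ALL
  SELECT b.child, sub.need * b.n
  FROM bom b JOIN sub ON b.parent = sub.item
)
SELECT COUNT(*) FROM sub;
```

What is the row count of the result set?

Base: (Spring, need=1).
Iteration 1: components of {Spring} -> Bracket = 1*1 = 1, Cover = 1*3 = 3, Motor = 1*4 = 4.
Iteration 2: components of {Bracket,Cover,Motor} -> Base = 4*5 = 20, Gizmo = 1*1 = 1.
Iteration 3: no further components; recursion stops.
Total rows emitted: 6.

6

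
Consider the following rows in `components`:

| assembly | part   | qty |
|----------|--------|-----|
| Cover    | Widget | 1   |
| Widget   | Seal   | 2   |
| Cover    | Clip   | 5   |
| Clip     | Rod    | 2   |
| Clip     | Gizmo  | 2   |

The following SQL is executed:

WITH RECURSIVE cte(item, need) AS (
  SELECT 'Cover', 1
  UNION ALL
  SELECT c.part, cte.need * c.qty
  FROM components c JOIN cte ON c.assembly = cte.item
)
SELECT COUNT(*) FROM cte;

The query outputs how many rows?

6

Base: (Cover, need=1).
Iteration 1: components of {Cover} -> Clip = 1*5 = 5, Widget = 1*1 = 1.
Iteration 2: components of {Clip,Widget} -> Gizmo = 5*2 = 10, Rod = 5*2 = 10, Seal = 1*2 = 2.
Iteration 3: no further components; recursion stops.
Total rows emitted: 6.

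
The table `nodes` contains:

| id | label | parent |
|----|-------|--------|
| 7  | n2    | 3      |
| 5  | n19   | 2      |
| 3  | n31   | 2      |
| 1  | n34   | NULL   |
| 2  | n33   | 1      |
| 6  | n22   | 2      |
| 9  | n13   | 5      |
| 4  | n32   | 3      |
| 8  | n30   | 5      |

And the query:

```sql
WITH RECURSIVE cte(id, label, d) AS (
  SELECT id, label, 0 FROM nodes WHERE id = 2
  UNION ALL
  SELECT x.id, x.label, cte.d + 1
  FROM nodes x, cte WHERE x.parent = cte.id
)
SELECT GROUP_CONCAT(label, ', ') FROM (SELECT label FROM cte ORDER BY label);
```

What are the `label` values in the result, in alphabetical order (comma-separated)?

Base: id=2 (n33) at d 0.
Iteration 1: rows with parent in {2} -> n31 (id 3, d 1), n19 (id 5, d 1), n22 (id 6, d 1).
Iteration 2: rows with parent in {3,5,6} -> n32 (id 4, d 2), n2 (id 7, d 2), n30 (id 8, d 2), n13 (id 9, d 2).
Iteration 3: no rows with parent in {4,7,8,9}; recursion stops.

n13, n19, n2, n22, n30, n31, n32, n33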